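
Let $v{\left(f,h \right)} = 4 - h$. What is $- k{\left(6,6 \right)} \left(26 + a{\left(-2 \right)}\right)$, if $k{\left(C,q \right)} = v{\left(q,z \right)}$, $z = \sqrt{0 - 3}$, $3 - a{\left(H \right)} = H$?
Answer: $-124 + 31 i \sqrt{3} \approx -124.0 + 53.694 i$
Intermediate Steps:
$a{\left(H \right)} = 3 - H$
$z = i \sqrt{3}$ ($z = \sqrt{-3} = i \sqrt{3} \approx 1.732 i$)
$k{\left(C,q \right)} = 4 - i \sqrt{3}$
$- k{\left(6,6 \right)} \left(26 + a{\left(-2 \right)}\right) = - \left(4 - i \sqrt{3}\right) \left(26 + \left(3 - -2\right)\right) = - \left(4 - i \sqrt{3}\right) \left(26 + \left(3 + 2\right)\right) = - \left(4 - i \sqrt{3}\right) \left(26 + 5\right) = - \left(4 - i \sqrt{3}\right) 31 = - (124 - 31 i \sqrt{3}) = -124 + 31 i \sqrt{3}$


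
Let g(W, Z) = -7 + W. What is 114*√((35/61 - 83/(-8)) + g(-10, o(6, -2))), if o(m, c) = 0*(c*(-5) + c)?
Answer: 57*I*√360266/122 ≈ 280.43*I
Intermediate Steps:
o(m, c) = 0 (o(m, c) = 0*(-5*c + c) = 0*(-4*c) = 0)
114*√((35/61 - 83/(-8)) + g(-10, o(6, -2))) = 114*√((35/61 - 83/(-8)) + (-7 - 10)) = 114*√((35*(1/61) - 83*(-⅛)) - 17) = 114*√((35/61 + 83/8) - 17) = 114*√(5343/488 - 17) = 114*√(-2953/488) = 114*(I*√360266/244) = 57*I*√360266/122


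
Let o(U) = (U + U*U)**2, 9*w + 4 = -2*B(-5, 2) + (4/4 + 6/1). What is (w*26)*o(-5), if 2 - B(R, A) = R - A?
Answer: -52000/3 ≈ -17333.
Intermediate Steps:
B(R, A) = 2 + A - R (B(R, A) = 2 - (R - A) = 2 + (A - R) = 2 + A - R)
w = -5/3 (w = -4/9 + (-2*(2 + 2 - 1*(-5)) + (4/4 + 6/1))/9 = -4/9 + (-2*(2 + 2 + 5) + (4*(1/4) + 6*1))/9 = -4/9 + (-2*9 + (1 + 6))/9 = -4/9 + (-18 + 7)/9 = -4/9 + (1/9)*(-11) = -4/9 - 11/9 = -5/3 ≈ -1.6667)
o(U) = (U + U**2)**2
(w*26)*o(-5) = (-5/3*26)*((-5)**2*(1 - 5)**2) = -3250*(-4)**2/3 = -3250*16/3 = -130/3*400 = -52000/3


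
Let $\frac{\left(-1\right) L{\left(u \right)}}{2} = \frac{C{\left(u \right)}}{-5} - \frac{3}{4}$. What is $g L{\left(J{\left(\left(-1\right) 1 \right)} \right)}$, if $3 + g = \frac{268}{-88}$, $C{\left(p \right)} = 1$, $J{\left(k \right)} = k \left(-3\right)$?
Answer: $- \frac{2527}{220} \approx -11.486$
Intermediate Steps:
$J{\left(k \right)} = - 3 k$
$L{\left(u \right)} = \frac{19}{10}$ ($L{\left(u \right)} = - 2 \left(1 \frac{1}{-5} - \frac{3}{4}\right) = - 2 \left(1 \left(- \frac{1}{5}\right) - \frac{3}{4}\right) = - 2 \left(- \frac{1}{5} - \frac{3}{4}\right) = \left(-2\right) \left(- \frac{19}{20}\right) = \frac{19}{10}$)
$g = - \frac{133}{22}$ ($g = -3 + \frac{268}{-88} = -3 + 268 \left(- \frac{1}{88}\right) = -3 - \frac{67}{22} = - \frac{133}{22} \approx -6.0455$)
$g L{\left(J{\left(\left(-1\right) 1 \right)} \right)} = \left(- \frac{133}{22}\right) \frac{19}{10} = - \frac{2527}{220}$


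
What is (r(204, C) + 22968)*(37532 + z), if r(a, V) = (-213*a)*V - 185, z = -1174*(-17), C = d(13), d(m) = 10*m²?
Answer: -4220403966530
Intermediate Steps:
C = 1690 (C = 10*13² = 10*169 = 1690)
z = 19958
r(a, V) = -185 - 213*V*a (r(a, V) = -213*V*a - 185 = -185 - 213*V*a)
(r(204, C) + 22968)*(37532 + z) = ((-185 - 213*1690*204) + 22968)*(37532 + 19958) = ((-185 - 73433880) + 22968)*57490 = (-73434065 + 22968)*57490 = -73411097*57490 = -4220403966530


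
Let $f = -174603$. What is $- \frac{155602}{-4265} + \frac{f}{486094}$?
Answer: $\frac{74892516793}{2073190910} \approx 36.124$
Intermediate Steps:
$- \frac{155602}{-4265} + \frac{f}{486094} = - \frac{155602}{-4265} - \frac{174603}{486094} = \left(-155602\right) \left(- \frac{1}{4265}\right) - \frac{174603}{486094} = \frac{155602}{4265} - \frac{174603}{486094} = \frac{74892516793}{2073190910}$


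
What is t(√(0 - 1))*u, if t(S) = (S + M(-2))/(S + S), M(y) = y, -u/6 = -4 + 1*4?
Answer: 0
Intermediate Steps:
u = 0 (u = -6*(-4 + 1*4) = -6*(-4 + 4) = -6*0 = 0)
t(S) = (-2 + S)/(2*S) (t(S) = (S - 2)/(S + S) = (-2 + S)/((2*S)) = (-2 + S)*(1/(2*S)) = (-2 + S)/(2*S))
t(√(0 - 1))*u = ((-2 + √(0 - 1))/(2*(√(0 - 1))))*0 = ((-2 + √(-1))/(2*(√(-1))))*0 = ((-2 + I)/(2*I))*0 = ((-I)*(-2 + I)/2)*0 = -I*(-2 + I)/2*0 = 0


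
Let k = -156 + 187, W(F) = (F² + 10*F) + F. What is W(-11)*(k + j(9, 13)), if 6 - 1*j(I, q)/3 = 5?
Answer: 0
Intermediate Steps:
j(I, q) = 3 (j(I, q) = 18 - 3*5 = 18 - 15 = 3)
W(F) = F² + 11*F
k = 31
W(-11)*(k + j(9, 13)) = (-11*(11 - 11))*(31 + 3) = -11*0*34 = 0*34 = 0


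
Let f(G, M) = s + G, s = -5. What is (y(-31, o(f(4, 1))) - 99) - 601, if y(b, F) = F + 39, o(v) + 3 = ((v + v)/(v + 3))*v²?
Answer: -665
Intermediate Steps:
f(G, M) = -5 + G
o(v) = -3 + 2*v³/(3 + v) (o(v) = -3 + ((v + v)/(v + 3))*v² = -3 + ((2*v)/(3 + v))*v² = -3 + (2*v/(3 + v))*v² = -3 + 2*v³/(3 + v))
y(b, F) = 39 + F
(y(-31, o(f(4, 1))) - 99) - 601 = ((39 + (-9 - 3*(-5 + 4) + 2*(-5 + 4)³)/(3 + (-5 + 4))) - 99) - 601 = ((39 + (-9 - 3*(-1) + 2*(-1)³)/(3 - 1)) - 99) - 601 = ((39 + (-9 + 3 + 2*(-1))/2) - 99) - 601 = ((39 + (-9 + 3 - 2)/2) - 99) - 601 = ((39 + (½)*(-8)) - 99) - 601 = ((39 - 4) - 99) - 601 = (35 - 99) - 601 = -64 - 601 = -665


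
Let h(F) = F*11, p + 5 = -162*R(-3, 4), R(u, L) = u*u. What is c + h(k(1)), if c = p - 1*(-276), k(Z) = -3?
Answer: -1220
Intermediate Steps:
R(u, L) = u**2
p = -1463 (p = -5 - 162*(-3)**2 = -5 - 162*9 = -5 - 1458 = -1463)
h(F) = 11*F
c = -1187 (c = -1463 - 1*(-276) = -1463 + 276 = -1187)
c + h(k(1)) = -1187 + 11*(-3) = -1187 - 33 = -1220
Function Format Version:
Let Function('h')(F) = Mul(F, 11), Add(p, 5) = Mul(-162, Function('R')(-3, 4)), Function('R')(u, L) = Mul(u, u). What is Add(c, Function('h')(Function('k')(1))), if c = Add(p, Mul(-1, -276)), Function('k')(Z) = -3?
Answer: -1220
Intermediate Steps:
Function('R')(u, L) = Pow(u, 2)
p = -1463 (p = Add(-5, Mul(-162, Pow(-3, 2))) = Add(-5, Mul(-162, 9)) = Add(-5, -1458) = -1463)
Function('h')(F) = Mul(11, F)
c = -1187 (c = Add(-1463, Mul(-1, -276)) = Add(-1463, 276) = -1187)
Add(c, Function('h')(Function('k')(1))) = Add(-1187, Mul(11, -3)) = Add(-1187, -33) = -1220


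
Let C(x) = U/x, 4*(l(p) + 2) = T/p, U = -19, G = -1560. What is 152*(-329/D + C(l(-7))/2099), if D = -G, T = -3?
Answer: -679636517/21693165 ≈ -31.330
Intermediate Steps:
D = 1560 (D = -1*(-1560) = 1560)
l(p) = -2 - 3/(4*p) (l(p) = -2 + (-3/p)/4 = -2 - 3/(4*p))
C(x) = -19/x
152*(-329/D + C(l(-7))/2099) = 152*(-329/1560 - 19/(-2 - 3/4/(-7))/2099) = 152*(-329*1/1560 - 19/(-2 - 3/4*(-1/7))*(1/2099)) = 152*(-329/1560 - 19/(-2 + 3/28)*(1/2099)) = 152*(-329/1560 - 19/(-53/28)*(1/2099)) = 152*(-329/1560 - 19*(-28/53)*(1/2099)) = 152*(-329/1560 + (532/53)*(1/2099)) = 152*(-329/1560 + 532/111247) = 152*(-35770343/173545320) = -679636517/21693165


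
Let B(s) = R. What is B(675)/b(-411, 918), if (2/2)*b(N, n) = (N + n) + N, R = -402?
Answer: -67/16 ≈ -4.1875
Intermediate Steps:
B(s) = -402
b(N, n) = n + 2*N (b(N, n) = (N + n) + N = n + 2*N)
B(675)/b(-411, 918) = -402/(918 + 2*(-411)) = -402/(918 - 822) = -402/96 = -402*1/96 = -67/16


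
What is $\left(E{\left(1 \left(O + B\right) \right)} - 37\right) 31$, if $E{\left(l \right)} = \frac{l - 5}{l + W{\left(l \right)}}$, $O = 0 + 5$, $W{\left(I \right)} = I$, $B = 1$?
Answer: $- \frac{13733}{12} \approx -1144.4$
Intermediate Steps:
$O = 5$
$E{\left(l \right)} = \frac{-5 + l}{2 l}$ ($E{\left(l \right)} = \frac{l - 5}{l + l} = \frac{-5 + l}{2 l}$)
$\left(E{\left(1 \left(O + B\right) \right)} - 37\right) 31 = \left(\frac{-5 + 1 \left(5 + 1\right)}{2 \cdot 1 \left(5 + 1\right)} - 37\right) 31 = \left(\frac{-5 + 1 \cdot 6}{2 \cdot 1 \cdot 6} - 37\right) 31 = \left(\frac{-5 + 6}{2 \cdot 6} - 37\right) 31 = \left(\frac{1}{2} \cdot \frac{1}{6} \cdot 1 - 37\right) 31 = \left(\frac{1}{12} - 37\right) 31 = \left(- \frac{443}{12}\right) 31 = - \frac{13733}{12}$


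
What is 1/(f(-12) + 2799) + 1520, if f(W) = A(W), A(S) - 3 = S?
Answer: 4240801/2790 ≈ 1520.0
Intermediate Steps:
A(S) = 3 + S
f(W) = 3 + W
1/(f(-12) + 2799) + 1520 = 1/((3 - 12) + 2799) + 1520 = 1/(-9 + 2799) + 1520 = 1/2790 + 1520 = 4240801/2790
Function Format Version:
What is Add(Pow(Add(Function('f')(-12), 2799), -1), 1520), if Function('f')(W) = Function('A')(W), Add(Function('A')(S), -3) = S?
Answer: Rational(4240801, 2790) ≈ 1520.0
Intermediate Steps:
Function('A')(S) = Add(3, S)
Function('f')(W) = Add(3, W)
Add(Pow(Add(Function('f')(-12), 2799), -1), 1520) = Add(Pow(Add(Add(3, -12), 2799), -1), 1520) = Add(Pow(Add(-9, 2799), -1), 1520) = Add(Pow(2790, -1), 1520) = Add(Rational(1, 2790), 1520) = Rational(4240801, 2790)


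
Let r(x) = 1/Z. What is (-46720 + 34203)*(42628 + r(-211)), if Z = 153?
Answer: -81636937945/153 ≈ -5.3357e+8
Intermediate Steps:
r(x) = 1/153
(-46720 + 34203)*(42628 + r(-211)) = (-46720 + 34203)*(42628 + 1/153) = -12517*6522085/153 = -81636937945/153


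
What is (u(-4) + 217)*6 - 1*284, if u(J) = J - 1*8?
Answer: 946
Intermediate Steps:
u(J) = -8 + J (u(J) = J - 8 = -8 + J)
(u(-4) + 217)*6 - 1*284 = ((-8 - 4) + 217)*6 - 1*284 = (-12 + 217)*6 - 284 = 205*6 - 284 = 1230 - 284 = 946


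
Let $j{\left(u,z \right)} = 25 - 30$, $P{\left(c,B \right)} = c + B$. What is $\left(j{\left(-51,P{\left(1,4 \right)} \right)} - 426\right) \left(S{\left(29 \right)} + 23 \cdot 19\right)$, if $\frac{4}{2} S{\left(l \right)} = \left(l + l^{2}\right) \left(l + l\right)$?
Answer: $-11062477$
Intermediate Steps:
$S{\left(l \right)} = l \left(l + l^{2}\right)$ ($S{\left(l \right)} = \frac{\left(l + l^{2}\right) \left(l + l\right)}{2} = \frac{\left(l + l^{2}\right) 2 l}{2} = \frac{2 l \left(l + l^{2}\right)}{2} = l \left(l + l^{2}\right)$)
$P{\left(c,B \right)} = B + c$
$j{\left(u,z \right)} = -5$
$\left(j{\left(-51,P{\left(1,4 \right)} \right)} - 426\right) \left(S{\left(29 \right)} + 23 \cdot 19\right) = \left(-5 - 426\right) \left(29^{2} \left(1 + 29\right) + 23 \cdot 19\right) = - 431 \left(841 \cdot 30 + 437\right) = - 431 \left(25230 + 437\right) = \left(-431\right) 25667 = -11062477$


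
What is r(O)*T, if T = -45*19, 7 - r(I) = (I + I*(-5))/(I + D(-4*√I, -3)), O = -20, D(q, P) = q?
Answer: 855*(-14*√5 + 55*I)/(-5*I + 2*√5) ≈ -7885.0 + 1699.4*I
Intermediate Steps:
r(I) = 7 + 4*I/(I - 4*√I) (r(I) = 7 - (I + I*(-5))/(I - 4*√I) = 7 - (I - 5*I)/(I - 4*√I) = 7 - (-4*I)/(I - 4*√I) = 7 - (-4)*I/(I - 4*√I) = 7 + 4*I/(I - 4*√I))
T = -855
r(O)*T = ((-11*(-20) + 28*√(-20))/(-1*(-20) + 4*√(-20)))*(-855) = ((220 + 28*(2*I*√5))/(20 + 4*(2*I*√5)))*(-855) = ((220 + 56*I*√5)/(20 + 8*I*√5))*(-855) = -855*(220 + 56*I*√5)/(20 + 8*I*√5)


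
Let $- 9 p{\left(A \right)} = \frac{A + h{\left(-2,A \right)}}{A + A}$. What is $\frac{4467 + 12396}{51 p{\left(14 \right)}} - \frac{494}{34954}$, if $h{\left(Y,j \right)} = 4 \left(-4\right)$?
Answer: $\frac{12378011143}{297109} \approx 41662.0$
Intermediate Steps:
$h{\left(Y,j \right)} = -16$
$p{\left(A \right)} = - \frac{-16 + A}{18 A}$ ($p{\left(A \right)} = - \frac{\left(A - 16\right) \frac{1}{A + A}}{9} = - \frac{\left(-16 + A\right) \frac{1}{2 A}}{9} = - \frac{\frac{1}{2} \frac{1}{A} \left(-16 + A\right)}{9} = - \frac{-16 + A}{18 A}$)
$\frac{4467 + 12396}{51 p{\left(14 \right)}} - \frac{494}{34954} = \frac{4467 + 12396}{51 \frac{16 - 14}{18 \cdot 14}} - \frac{494}{34954} = \frac{16863}{51 \cdot \frac{1}{18} \cdot \frac{1}{14} \left(16 - 14\right)} - \frac{247}{17477} = \frac{16863}{51 \cdot \frac{1}{18} \cdot \frac{1}{14} \cdot 2} - \frac{247}{17477} = \frac{16863}{51 \cdot \frac{1}{126}} - \frac{247}{17477} = \frac{16863}{\frac{17}{42}} - \frac{247}{17477} = 16863 \cdot \frac{42}{17} - \frac{247}{17477} = \frac{708246}{17} - \frac{247}{17477} = \frac{12378011143}{297109}$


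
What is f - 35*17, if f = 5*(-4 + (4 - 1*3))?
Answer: -610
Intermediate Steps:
f = -15 (f = 5*(-4 + (4 - 3)) = 5*(-4 + 1) = 5*(-3) = -15)
f - 35*17 = -15 - 35*17 = -15 - 595 = -610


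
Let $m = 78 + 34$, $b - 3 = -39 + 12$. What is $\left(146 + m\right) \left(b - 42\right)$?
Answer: $-17028$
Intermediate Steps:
$b = -24$ ($b = 3 + \left(-39 + 12\right) = 3 - 27 = -24$)
$m = 112$
$\left(146 + m\right) \left(b - 42\right) = \left(146 + 112\right) \left(-24 - 42\right) = 258 \left(-66\right) = -17028$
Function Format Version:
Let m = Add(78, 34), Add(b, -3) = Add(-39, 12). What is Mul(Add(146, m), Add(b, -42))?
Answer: -17028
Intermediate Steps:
b = -24 (b = Add(3, Add(-39, 12)) = Add(3, -27) = -24)
m = 112
Mul(Add(146, m), Add(b, -42)) = Mul(Add(146, 112), Add(-24, -42)) = Mul(258, -66) = -17028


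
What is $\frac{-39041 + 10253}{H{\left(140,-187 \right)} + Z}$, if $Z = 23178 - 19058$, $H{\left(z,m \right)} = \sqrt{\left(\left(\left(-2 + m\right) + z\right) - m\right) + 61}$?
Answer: $- \frac{39535520}{5658067} + \frac{9596 \sqrt{199}}{5658067} \approx -6.9635$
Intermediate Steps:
$H{\left(z,m \right)} = \sqrt{59 + z}$ ($H{\left(z,m \right)} = \sqrt{\left(\left(-2 + m + z\right) - m\right) + 61} = \sqrt{\left(-2 + z\right) + 61} = \sqrt{59 + z}$)
$Z = 4120$
$\frac{-39041 + 10253}{H{\left(140,-187 \right)} + Z} = \frac{-39041 + 10253}{\sqrt{59 + 140} + 4120} = - \frac{28788}{\sqrt{199} + 4120} = - \frac{28788}{4120 + \sqrt{199}}$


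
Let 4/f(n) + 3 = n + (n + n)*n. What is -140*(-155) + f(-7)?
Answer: 477401/22 ≈ 21700.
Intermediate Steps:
f(n) = 4/(-3 + n + 2*n²) (f(n) = 4/(-3 + (n + (n + n)*n)) = 4/(-3 + (n + (2*n)*n)) = 4/(-3 + (n + 2*n²)) = 4/(-3 + n + 2*n²))
-140*(-155) + f(-7) = -140*(-155) + 4/(-3 - 7 + 2*(-7)²) = 21700 + 4/(-3 - 7 + 2*49) = 21700 + 4/(-3 - 7 + 98) = 21700 + 4/88 = 21700 + 4*(1/88) = 21700 + 1/22 = 477401/22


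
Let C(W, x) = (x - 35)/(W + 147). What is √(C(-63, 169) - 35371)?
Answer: 19*I*√172830/42 ≈ 188.07*I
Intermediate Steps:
C(W, x) = (-35 + x)/(147 + W)
√(C(-63, 169) - 35371) = √((-35 + 169)/(147 - 63) - 35371) = √(134/84 - 35371) = √((1/84)*134 - 35371) = √(67/42 - 35371) = √(-1485515/42) = 19*I*√172830/42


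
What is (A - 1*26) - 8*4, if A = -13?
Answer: -71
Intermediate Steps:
(A - 1*26) - 8*4 = (-13 - 1*26) - 8*4 = (-13 - 26) - 32 = -39 - 32 = -71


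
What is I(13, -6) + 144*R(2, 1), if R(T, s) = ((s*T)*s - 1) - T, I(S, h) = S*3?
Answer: -105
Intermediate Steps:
I(S, h) = 3*S
R(T, s) = -1 - T + T*s² (R(T, s) = ((T*s)*s - 1) - T = (T*s² - 1) - T = (-1 + T*s²) - T = -1 - T + T*s²)
I(13, -6) + 144*R(2, 1) = 3*13 + 144*(-1 - 1*2 + 2*1²) = 39 + 144*(-1 - 2 + 2*1) = 39 + 144*(-1 - 2 + 2) = 39 + 144*(-1) = 39 - 144 = -105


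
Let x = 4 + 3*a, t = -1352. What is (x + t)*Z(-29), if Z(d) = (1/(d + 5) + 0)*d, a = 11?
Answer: -38135/24 ≈ -1589.0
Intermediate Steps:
Z(d) = d/(5 + d) (Z(d) = (1/(5 + d) + 0)*d = d/(5 + d))
x = 37 (x = 4 + 3*11 = 4 + 33 = 37)
(x + t)*Z(-29) = (37 - 1352)*(-29/(5 - 29)) = -(-38135)/(-24) = -(-38135)*(-1)/24 = -1315*29/24 = -38135/24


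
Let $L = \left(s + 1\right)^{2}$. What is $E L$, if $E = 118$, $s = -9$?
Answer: $7552$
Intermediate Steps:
$L = 64$ ($L = \left(-9 + 1\right)^{2} = \left(-8\right)^{2} = 64$)
$E L = 118 \cdot 64 = 7552$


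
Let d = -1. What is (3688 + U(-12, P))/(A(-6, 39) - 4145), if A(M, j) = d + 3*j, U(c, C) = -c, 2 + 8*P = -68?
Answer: -3700/4029 ≈ -0.91834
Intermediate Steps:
P = -35/4 (P = -¼ + (⅛)*(-68) = -¼ - 17/2 = -35/4 ≈ -8.7500)
A(M, j) = -1 + 3*j
(3688 + U(-12, P))/(A(-6, 39) - 4145) = (3688 - 1*(-12))/((-1 + 3*39) - 4145) = (3688 + 12)/((-1 + 117) - 4145) = 3700/(116 - 4145) = 3700/(-4029) = 3700*(-1/4029) = -3700/4029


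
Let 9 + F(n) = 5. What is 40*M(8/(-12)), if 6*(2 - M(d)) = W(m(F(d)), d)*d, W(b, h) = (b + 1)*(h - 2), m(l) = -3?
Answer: 2800/27 ≈ 103.70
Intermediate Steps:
F(n) = -4 (F(n) = -9 + 5 = -4)
W(b, h) = (1 + b)*(-2 + h)
M(d) = 2 - d*(4 - 2*d)/6 (M(d) = 2 - (-2 + d - 2*(-3) - 3*d)*d/6 = 2 - (-2 + d + 6 - 3*d)*d/6 = 2 - (4 - 2*d)*d/6 = 2 - d*(4 - 2*d)/6)
40*M(8/(-12)) = 40*(2 + (8/(-12))*(-2 + 8/(-12))/3) = 40*(2 + (8*(-1/12))*(-2 + 8*(-1/12))/3) = 40*(2 + (⅓)*(-⅔)*(-2 - ⅔)) = 40*(2 + (⅓)*(-⅔)*(-8/3)) = 40*(2 + 16/27) = 40*(70/27) = 2800/27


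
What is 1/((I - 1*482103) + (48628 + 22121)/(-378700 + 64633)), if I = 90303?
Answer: -104689/41017173783 ≈ -2.5523e-6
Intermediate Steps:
1/((I - 1*482103) + (48628 + 22121)/(-378700 + 64633)) = 1/((90303 - 1*482103) + (48628 + 22121)/(-378700 + 64633)) = 1/((90303 - 482103) + 70749/(-314067)) = 1/(-391800 + 70749*(-1/314067)) = 1/(-391800 - 23583/104689) = 1/(-41017173783/104689) = -104689/41017173783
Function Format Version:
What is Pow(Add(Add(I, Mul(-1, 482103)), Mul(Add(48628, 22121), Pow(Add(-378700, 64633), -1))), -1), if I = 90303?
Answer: Rational(-104689, 41017173783) ≈ -2.5523e-6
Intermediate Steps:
Pow(Add(Add(I, Mul(-1, 482103)), Mul(Add(48628, 22121), Pow(Add(-378700, 64633), -1))), -1) = Pow(Add(Add(90303, Mul(-1, 482103)), Mul(Add(48628, 22121), Pow(Add(-378700, 64633), -1))), -1) = Pow(Add(Add(90303, -482103), Mul(70749, Pow(-314067, -1))), -1) = Pow(Add(-391800, Mul(70749, Rational(-1, 314067))), -1) = Pow(Add(-391800, Rational(-23583, 104689)), -1) = Pow(Rational(-41017173783, 104689), -1) = Rational(-104689, 41017173783)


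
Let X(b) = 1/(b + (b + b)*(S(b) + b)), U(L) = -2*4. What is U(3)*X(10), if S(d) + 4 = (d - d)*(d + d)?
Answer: -4/65 ≈ -0.061538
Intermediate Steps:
S(d) = -4 (S(d) = -4 + (d - d)*(d + d) = -4 + 0*(2*d) = -4 + 0 = -4)
U(L) = -8
X(b) = 1/(b + 2*b*(-4 + b)) (X(b) = 1/(b + (b + b)*(-4 + b)) = 1/(b + (2*b)*(-4 + b)) = 1/(b + 2*b*(-4 + b)))
U(3)*X(10) = -8/(10*(-7 + 2*10)) = -4/(5*(-7 + 20)) = -4/(5*13) = -8*1/130 = -4/65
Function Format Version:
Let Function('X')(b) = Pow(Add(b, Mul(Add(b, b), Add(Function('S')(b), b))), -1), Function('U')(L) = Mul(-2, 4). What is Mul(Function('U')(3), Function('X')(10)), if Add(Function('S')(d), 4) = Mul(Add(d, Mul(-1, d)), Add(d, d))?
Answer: Rational(-4, 65) ≈ -0.061538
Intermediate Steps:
Function('S')(d) = -4 (Function('S')(d) = Add(-4, Mul(Add(d, Mul(-1, d)), Add(d, d))) = Add(-4, Mul(0, Mul(2, d))) = Add(-4, 0) = -4)
Function('U')(L) = -8
Function('X')(b) = Pow(Add(b, Mul(2, b, Add(-4, b))), -1) (Function('X')(b) = Pow(Add(b, Mul(Add(b, b), Add(-4, b))), -1) = Pow(Add(b, Mul(Mul(2, b), Add(-4, b))), -1) = Pow(Add(b, Mul(2, b, Add(-4, b))), -1))
Mul(Function('U')(3), Function('X')(10)) = Mul(-8, Mul(Pow(10, -1), Pow(Add(-7, Mul(2, 10)), -1))) = Mul(-8, Mul(Rational(1, 10), Pow(Add(-7, 20), -1))) = Mul(-8, Mul(Rational(1, 10), Pow(13, -1))) = Mul(-8, Mul(Rational(1, 10), Rational(1, 13))) = Mul(-8, Rational(1, 130)) = Rational(-4, 65)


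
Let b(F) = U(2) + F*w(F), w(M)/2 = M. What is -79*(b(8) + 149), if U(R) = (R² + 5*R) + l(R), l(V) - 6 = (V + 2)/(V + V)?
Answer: -23542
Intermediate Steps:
w(M) = 2*M
l(V) = 6 + (2 + V)/(2*V) (l(V) = 6 + (V + 2)/(V + V) = 6 + (2 + V)/((2*V)) = 6 + (2 + V)*(1/(2*V)) = 6 + (2 + V)/(2*V))
U(R) = 13/2 + 1/R + R² + 5*R (U(R) = (R² + 5*R) + (13/2 + 1/R) = 13/2 + 1/R + R² + 5*R)
b(F) = 21 + 2*F² (b(F) = (13/2 + 1/2 + 2² + 5*2) + F*(2*F) = (13/2 + ½ + 4 + 10) + 2*F² = 21 + 2*F²)
-79*(b(8) + 149) = -79*((21 + 2*8²) + 149) = -79*((21 + 2*64) + 149) = -79*((21 + 128) + 149) = -79*(149 + 149) = -79*298 = -23542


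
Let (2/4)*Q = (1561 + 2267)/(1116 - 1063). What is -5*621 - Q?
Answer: -172221/53 ≈ -3249.5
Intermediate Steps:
Q = 7656/53 (Q = 2*((1561 + 2267)/(1116 - 1063)) = 2*(3828/53) = 7656/53 ≈ 144.45)
-5*621 - Q = -5*621 - 1*7656/53 = -3105 - 7656/53 = -172221/53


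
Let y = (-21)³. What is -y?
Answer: 9261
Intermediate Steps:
y = -9261
-y = -1*(-9261) = 9261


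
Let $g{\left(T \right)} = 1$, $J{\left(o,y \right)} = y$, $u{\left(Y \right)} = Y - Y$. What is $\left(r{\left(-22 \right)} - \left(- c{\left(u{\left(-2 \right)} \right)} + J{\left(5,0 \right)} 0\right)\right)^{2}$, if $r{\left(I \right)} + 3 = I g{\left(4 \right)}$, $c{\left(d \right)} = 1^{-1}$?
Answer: $576$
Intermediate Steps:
$u{\left(Y \right)} = 0$
$c{\left(d \right)} = 1$
$r{\left(I \right)} = -3 + I$ ($r{\left(I \right)} = -3 + I 1 = -3 + I$)
$\left(r{\left(-22 \right)} - \left(- c{\left(u{\left(-2 \right)} \right)} + J{\left(5,0 \right)} 0\right)\right)^{2} = \left(\left(-3 - 22\right) + \left(1 - 0 \cdot 0\right)\right)^{2} = \left(-25 + \left(1 - 0\right)\right)^{2} = \left(-25 + \left(1 + 0\right)\right)^{2} = \left(-25 + 1\right)^{2} = \left(-24\right)^{2} = 576$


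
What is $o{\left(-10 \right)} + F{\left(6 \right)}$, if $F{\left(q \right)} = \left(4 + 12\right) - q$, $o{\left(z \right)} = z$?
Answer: $0$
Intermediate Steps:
$F{\left(q \right)} = 16 - q$
$o{\left(-10 \right)} + F{\left(6 \right)} = -10 + \left(16 - 6\right) = -10 + 10 = 0$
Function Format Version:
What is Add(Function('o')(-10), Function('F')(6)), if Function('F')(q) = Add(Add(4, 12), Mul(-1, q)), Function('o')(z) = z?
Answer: 0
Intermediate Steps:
Function('F')(q) = Add(16, Mul(-1, q))
Add(Function('o')(-10), Function('F')(6)) = Add(-10, Add(16, Mul(-1, 6))) = Add(-10, Add(16, -6)) = Add(-10, 10) = 0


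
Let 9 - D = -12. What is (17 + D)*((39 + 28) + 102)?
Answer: 6422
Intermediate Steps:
D = 21 (D = 9 - 1*(-12) = 9 + 12 = 21)
(17 + D)*((39 + 28) + 102) = (17 + 21)*((39 + 28) + 102) = 38*(67 + 102) = 38*169 = 6422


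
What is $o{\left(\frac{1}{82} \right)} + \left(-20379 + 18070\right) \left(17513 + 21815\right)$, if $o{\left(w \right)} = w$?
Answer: $- \frac{7446284863}{82} \approx -9.0808 \cdot 10^{7}$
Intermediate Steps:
$o{\left(\frac{1}{82} \right)} + \left(-20379 + 18070\right) \left(17513 + 21815\right) = \frac{1}{82} + \left(-20379 + 18070\right) \left(17513 + 21815\right) = \frac{1}{82} - 90808352 = - \frac{7446284863}{82}$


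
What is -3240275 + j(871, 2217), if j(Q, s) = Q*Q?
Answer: -2481634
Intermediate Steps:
j(Q, s) = Q²
-3240275 + j(871, 2217) = -3240275 + 871² = -3240275 + 758641 = -2481634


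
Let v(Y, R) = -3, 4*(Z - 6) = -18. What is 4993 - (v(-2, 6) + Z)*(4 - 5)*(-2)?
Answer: 4996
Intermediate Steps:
Z = 3/2 (Z = 6 + (¼)*(-18) = 6 - 9/2 = 3/2 ≈ 1.5000)
4993 - (v(-2, 6) + Z)*(4 - 5)*(-2) = 4993 - (-3 + 3/2)*(4 - 5)*(-2) = 4993 - (-3)*(-1*(-2))/2 = 4993 - (-3)*2/2 = 4993 - 1*(-3) = 4993 + 3 = 4996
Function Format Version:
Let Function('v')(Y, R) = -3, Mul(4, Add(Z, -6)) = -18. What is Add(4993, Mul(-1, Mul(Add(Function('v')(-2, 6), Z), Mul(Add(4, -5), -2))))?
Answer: 4996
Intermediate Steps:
Z = Rational(3, 2) (Z = Add(6, Mul(Rational(1, 4), -18)) = Add(6, Rational(-9, 2)) = Rational(3, 2) ≈ 1.5000)
Add(4993, Mul(-1, Mul(Add(Function('v')(-2, 6), Z), Mul(Add(4, -5), -2)))) = Add(4993, Mul(-1, Mul(Add(-3, Rational(3, 2)), Mul(Add(4, -5), -2)))) = Add(4993, Mul(-1, Mul(Rational(-3, 2), Mul(-1, -2)))) = Add(4993, Mul(-1, Mul(Rational(-3, 2), 2))) = Add(4993, Mul(-1, -3)) = Add(4993, 3) = 4996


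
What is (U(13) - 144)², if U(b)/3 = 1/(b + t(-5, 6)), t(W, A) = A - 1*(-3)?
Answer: 10017225/484 ≈ 20697.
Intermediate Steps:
t(W, A) = 3 + A (t(W, A) = A + 3 = 3 + A)
U(b) = 3/(9 + b) (U(b) = 3/(b + (3 + 6)) = 3/(b + 9) = 3/(9 + b))
(U(13) - 144)² = (3/(9 + 13) - 144)² = (3/22 - 144)² = (-3165/22)² = 10017225/484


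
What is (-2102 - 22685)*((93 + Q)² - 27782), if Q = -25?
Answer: 574017346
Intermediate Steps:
(-2102 - 22685)*((93 + Q)² - 27782) = (-2102 - 22685)*((93 - 25)² - 27782) = -24787*(68² - 27782) = -24787*(4624 - 27782) = -24787*(-23158) = 574017346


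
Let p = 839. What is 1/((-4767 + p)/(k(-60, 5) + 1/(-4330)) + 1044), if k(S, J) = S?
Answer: 259801/288240484 ≈ 0.00090133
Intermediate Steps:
1/((-4767 + p)/(k(-60, 5) + 1/(-4330)) + 1044) = 1/((-4767 + 839)/(-60 + 1/(-4330)) + 1044) = 1/(-3928/(-60 - 1/4330) + 1044) = 1/(-3928/(-259801/4330) + 1044) = 1/(-3928*(-4330/259801) + 1044) = 1/(17008240/259801 + 1044) = 1/(288240484/259801) = 259801/288240484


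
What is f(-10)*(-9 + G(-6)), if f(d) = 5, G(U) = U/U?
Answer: -40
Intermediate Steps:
G(U) = 1
f(-10)*(-9 + G(-6)) = 5*(-9 + 1) = 5*(-8) = -40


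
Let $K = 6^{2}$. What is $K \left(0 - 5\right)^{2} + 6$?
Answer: $906$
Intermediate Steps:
$K = 36$
$K \left(0 - 5\right)^{2} + 6 = 36 \left(0 - 5\right)^{2} + 6 = 36 \left(-5\right)^{2} + 6 = 36 \cdot 25 + 6 = 900 + 6 = 906$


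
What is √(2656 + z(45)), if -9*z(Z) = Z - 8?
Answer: √23867/3 ≈ 51.497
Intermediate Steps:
z(Z) = 8/9 - Z/9 (z(Z) = -(Z - 8)/9 = -(-8 + Z)/9 = 8/9 - Z/9)
√(2656 + z(45)) = √(2656 + (8/9 - ⅑*45)) = √(2656 + (8/9 - 5)) = √(2656 - 37/9) = √(23867/9) = √23867/3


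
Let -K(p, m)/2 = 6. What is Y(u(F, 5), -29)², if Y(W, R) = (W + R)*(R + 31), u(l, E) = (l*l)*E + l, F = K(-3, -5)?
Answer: 1844164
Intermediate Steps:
K(p, m) = -12 (K(p, m) = -2*6 = -12)
F = -12
u(l, E) = l + E*l² (u(l, E) = l²*E + l = E*l² + l = l + E*l²)
Y(W, R) = (31 + R)*(R + W) (Y(W, R) = (R + W)*(31 + R) = (31 + R)*(R + W))
Y(u(F, 5), -29)² = ((-29)² + 31*(-29) + 31*(-12*(1 + 5*(-12))) - (-348)*(1 + 5*(-12)))² = (841 - 899 + 31*(-12*(1 - 60)) - (-348)*(1 - 60))² = (841 - 899 + 31*(-12*(-59)) - (-348)*(-59))² = (841 - 899 + 31*708 - 29*708)² = (841 - 899 + 21948 - 20532)² = 1358² = 1844164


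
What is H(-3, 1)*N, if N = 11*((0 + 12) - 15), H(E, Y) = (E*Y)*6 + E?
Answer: 693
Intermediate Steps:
H(E, Y) = E + 6*E*Y (H(E, Y) = 6*E*Y + E = E + 6*E*Y)
N = -33 (N = 11*(12 - 15) = 11*(-3) = -33)
H(-3, 1)*N = -3*(1 + 6*1)*(-33) = -3*(1 + 6)*(-33) = -3*7*(-33) = -21*(-33) = 693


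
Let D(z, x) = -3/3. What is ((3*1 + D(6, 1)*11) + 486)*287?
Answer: 137186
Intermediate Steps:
D(z, x) = -1 (D(z, x) = -3*⅓ = -1)
((3*1 + D(6, 1)*11) + 486)*287 = ((3*1 - 1*11) + 486)*287 = ((3 - 11) + 486)*287 = (-8 + 486)*287 = 478*287 = 137186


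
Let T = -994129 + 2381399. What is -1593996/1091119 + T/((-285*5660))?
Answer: -408495160273/176008405890 ≈ -2.3209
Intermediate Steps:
T = 1387270
-1593996/1091119 + T/((-285*5660)) = -1593996/1091119 + 1387270/((-285*5660)) = -1593996*1/1091119 + 1387270/(-1613100) = -1593996/1091119 + 1387270*(-1/1613100) = -1593996/1091119 - 138727/161310 = -408495160273/176008405890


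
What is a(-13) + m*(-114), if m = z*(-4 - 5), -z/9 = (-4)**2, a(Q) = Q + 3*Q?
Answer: -147796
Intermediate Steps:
a(Q) = 4*Q
z = -144 (z = -9*(-4)**2 = -9*16 = -144)
m = 1296 (m = -144*(-4 - 5) = -144*(-9) = 1296)
a(-13) + m*(-114) = 4*(-13) + 1296*(-114) = -52 - 147744 = -147796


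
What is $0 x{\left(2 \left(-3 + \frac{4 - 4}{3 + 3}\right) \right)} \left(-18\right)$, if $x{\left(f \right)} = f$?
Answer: $0$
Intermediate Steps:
$0 x{\left(2 \left(-3 + \frac{4 - 4}{3 + 3}\right) \right)} \left(-18\right) = 0 \cdot 2 \left(-3 + \frac{4 - 4}{3 + 3}\right) \left(-18\right) = 0 \cdot 2 \left(-3 + \frac{0}{6}\right) \left(-18\right) = 0 \cdot 2 \left(-3 + 0 \cdot \frac{1}{6}\right) \left(-18\right) = 0 \cdot 2 \left(-3 + 0\right) \left(-18\right) = 0 \cdot 2 \left(-3\right) \left(-18\right) = 0 \left(-6\right) \left(-18\right) = 0 \left(-18\right) = 0$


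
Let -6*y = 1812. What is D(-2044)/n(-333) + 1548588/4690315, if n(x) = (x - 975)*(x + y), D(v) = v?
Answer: 63831960859/194784091635 ≈ 0.32771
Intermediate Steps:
y = -302 (y = -⅙*1812 = -302)
n(x) = (-975 + x)*(-302 + x) (n(x) = (x - 975)*(x - 302) = (-975 + x)*(-302 + x))
D(-2044)/n(-333) + 1548588/4690315 = -2044/(294450 + (-333)² - 1277*(-333)) + 1548588/4690315 = -2044/(294450 + 110889 + 425241) + 1548588*(1/4690315) = -2044/830580 + 1548588/4690315 = -2044*1/830580 + 1548588/4690315 = -511/207645 + 1548588/4690315 = 63831960859/194784091635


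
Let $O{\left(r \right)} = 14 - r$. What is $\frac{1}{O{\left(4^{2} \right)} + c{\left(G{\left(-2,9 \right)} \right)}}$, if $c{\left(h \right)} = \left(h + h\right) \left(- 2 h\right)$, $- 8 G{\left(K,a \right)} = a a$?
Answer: $- \frac{16}{6593} \approx -0.0024268$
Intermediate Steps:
$G{\left(K,a \right)} = - \frac{a^{2}}{8}$ ($G{\left(K,a \right)} = - \frac{a a}{8} = - \frac{a^{2}}{8}$)
$c{\left(h \right)} = - 4 h^{2}$ ($c{\left(h \right)} = 2 h \left(- 2 h\right) = - 4 h^{2}$)
$\frac{1}{O{\left(4^{2} \right)} + c{\left(G{\left(-2,9 \right)} \right)}} = \frac{1}{\left(14 - 4^{2}\right) - 4 \left(- \frac{9^{2}}{8}\right)^{2}} = \frac{1}{\left(14 - 16\right) - 4 \left(\left(- \frac{1}{8}\right) 81\right)^{2}} = \frac{1}{\left(14 - 16\right) - 4 \left(- \frac{81}{8}\right)^{2}} = \frac{1}{-2 - \frac{6561}{16}} = \frac{1}{- \frac{6593}{16}} = - \frac{16}{6593}$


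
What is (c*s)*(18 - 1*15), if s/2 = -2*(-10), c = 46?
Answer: 5520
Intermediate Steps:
s = 40 (s = 2*(-2*(-10)) = 2*20 = 40)
(c*s)*(18 - 1*15) = (46*40)*(18 - 1*15) = 1840*(18 - 15) = 1840*3 = 5520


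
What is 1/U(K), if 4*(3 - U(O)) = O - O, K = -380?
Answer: 1/3 ≈ 0.33333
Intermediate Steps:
U(O) = 3 (U(O) = 3 - (O - O)/4 = 3 - 1/4*0 = 3 + 0 = 3)
1/U(K) = 1/3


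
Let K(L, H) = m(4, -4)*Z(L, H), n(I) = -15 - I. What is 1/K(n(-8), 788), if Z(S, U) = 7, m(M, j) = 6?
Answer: 1/42 ≈ 0.023810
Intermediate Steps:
K(L, H) = 42 (K(L, H) = 6*7 = 42)
1/K(n(-8), 788) = 1/42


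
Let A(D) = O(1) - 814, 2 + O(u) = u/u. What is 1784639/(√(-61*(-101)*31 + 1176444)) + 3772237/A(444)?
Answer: -3772237/815 + 1784639*√1367435/1367435 ≈ -3102.4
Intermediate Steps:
O(u) = -1 (O(u) = -2 + u/u = -2 + 1 = -1)
A(D) = -815 (A(D) = -1 - 814 = -815)
1784639/(√(-61*(-101)*31 + 1176444)) + 3772237/A(444) = 1784639/(√(-61*(-101)*31 + 1176444)) + 3772237/(-815) = 1784639/(√(6161*31 + 1176444)) + 3772237*(-1/815) = 1784639/(√(190991 + 1176444)) - 3772237/815 = 1784639/(√1367435) - 3772237/815 = 1784639*(√1367435/1367435) - 3772237/815 = 1784639*√1367435/1367435 - 3772237/815 = -3772237/815 + 1784639*√1367435/1367435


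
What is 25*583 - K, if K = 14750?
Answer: -175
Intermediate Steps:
25*583 - K = 25*583 - 1*14750 = 14575 - 14750 = -175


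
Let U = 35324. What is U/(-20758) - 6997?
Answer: -72639525/10379 ≈ -6998.7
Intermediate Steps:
U/(-20758) - 6997 = 35324/(-20758) - 6997 = 35324*(-1/20758) - 6997 = -17662/10379 - 6997 = -72639525/10379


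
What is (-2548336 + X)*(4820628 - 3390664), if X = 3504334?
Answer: 1367042724072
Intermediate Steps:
(-2548336 + X)*(4820628 - 3390664) = (-2548336 + 3504334)*(4820628 - 3390664) = 955998*1429964 = 1367042724072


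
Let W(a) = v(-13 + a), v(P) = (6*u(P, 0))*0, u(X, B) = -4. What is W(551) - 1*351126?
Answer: -351126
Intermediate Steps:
v(P) = 0 (v(P) = (6*(-4))*0 = -24*0 = 0)
W(a) = 0
W(551) - 1*351126 = 0 - 1*351126 = 0 - 351126 = -351126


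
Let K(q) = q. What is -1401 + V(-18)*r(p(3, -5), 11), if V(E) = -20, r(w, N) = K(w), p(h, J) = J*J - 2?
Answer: -1861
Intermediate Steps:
p(h, J) = -2 + J² (p(h, J) = J² - 2 = -2 + J²)
r(w, N) = w
-1401 + V(-18)*r(p(3, -5), 11) = -1401 - 20*(-2 + (-5)²) = -1401 - 20*(-2 + 25) = -1401 - 20*23 = -1401 - 460 = -1861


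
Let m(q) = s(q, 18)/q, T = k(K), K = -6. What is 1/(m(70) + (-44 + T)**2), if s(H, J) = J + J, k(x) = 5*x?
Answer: 35/191678 ≈ 0.00018260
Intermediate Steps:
T = -30 (T = 5*(-6) = -30)
s(H, J) = 2*J
m(q) = 36/q (m(q) = (2*18)/q = 36/q)
1/(m(70) + (-44 + T)**2) = 1/(36/70 + (-44 - 30)**2) = 1/(36*(1/70) + (-74)**2) = 1/(18/35 + 5476) = 1/(191678/35) = 35/191678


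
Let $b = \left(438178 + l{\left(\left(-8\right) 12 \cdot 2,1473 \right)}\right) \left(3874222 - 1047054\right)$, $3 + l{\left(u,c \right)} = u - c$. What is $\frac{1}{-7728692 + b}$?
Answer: $\frac{1}{1234079374988} \approx 8.1032 \cdot 10^{-13}$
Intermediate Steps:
$l{\left(u,c \right)} = -3 + u - c$ ($l{\left(u,c \right)} = -3 - \left(c - u\right) = -3 + u - c$)
$b = 1234087103680$ ($b = \left(438178 - \left(1476 - \left(-8\right) 12 \cdot 2\right)\right) \left(3874222 - 1047054\right) = \left(438178 - 1668\right) 2827168 = 436510 \cdot 2827168 = 1234087103680$)
$\frac{1}{-7728692 + b} = \frac{1}{-7728692 + 1234087103680} = \frac{1}{1234079374988}$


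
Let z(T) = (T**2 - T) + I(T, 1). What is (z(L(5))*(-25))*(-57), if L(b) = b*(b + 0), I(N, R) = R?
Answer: 856425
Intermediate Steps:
L(b) = b**2 (L(b) = b*b = b**2)
z(T) = 1 + T**2 - T (z(T) = (T**2 - T) + 1 = 1 + T**2 - T)
(z(L(5))*(-25))*(-57) = ((1 + (5**2)**2 - 1*5**2)*(-25))*(-57) = ((1 + 25**2 - 1*25)*(-25))*(-57) = ((1 + 625 - 25)*(-25))*(-57) = (601*(-25))*(-57) = -15025*(-57) = 856425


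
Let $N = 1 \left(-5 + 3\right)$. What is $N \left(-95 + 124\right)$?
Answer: $-58$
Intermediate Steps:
$N = -2$ ($N = 1 \left(-2\right) = -2$)
$N \left(-95 + 124\right) = - 2 \left(-95 + 124\right) = \left(-2\right) 29 = -58$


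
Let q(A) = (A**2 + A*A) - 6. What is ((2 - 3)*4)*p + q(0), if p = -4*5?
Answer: 74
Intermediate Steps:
p = -20
q(A) = -6 + 2*A**2 (q(A) = (A**2 + A**2) - 6 = 2*A**2 - 6 = -6 + 2*A**2)
((2 - 3)*4)*p + q(0) = ((2 - 3)*4)*(-20) + (-6 + 2*0**2) = -1*4*(-20) + (-6 + 2*0) = -4*(-20) + (-6 + 0) = 80 - 6 = 74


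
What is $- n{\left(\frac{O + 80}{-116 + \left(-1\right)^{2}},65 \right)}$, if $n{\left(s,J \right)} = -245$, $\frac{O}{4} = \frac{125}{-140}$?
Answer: $245$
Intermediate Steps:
$O = - \frac{25}{7}$ ($O = 4 \frac{125}{-140} = 4 \cdot 125 \left(- \frac{1}{140}\right) = 4 \left(- \frac{25}{28}\right) = - \frac{25}{7} \approx -3.5714$)
$- n{\left(\frac{O + 80}{-116 + \left(-1\right)^{2}},65 \right)} = \left(-1\right) \left(-245\right) = 245$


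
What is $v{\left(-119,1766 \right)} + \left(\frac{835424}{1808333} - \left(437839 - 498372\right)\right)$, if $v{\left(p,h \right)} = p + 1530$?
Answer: $\frac{112016214776}{1808333} \approx 61944.0$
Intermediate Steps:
$v{\left(p,h \right)} = 1530 + p$
$v{\left(-119,1766 \right)} + \left(\frac{835424}{1808333} - \left(437839 - 498372\right)\right) = \left(1530 - 119\right) + \left(\frac{835424}{1808333} - \left(437839 - 498372\right)\right) = 1411 + \left(835424 \cdot \frac{1}{1808333} - -60533\right) = 1411 + \left(\frac{835424}{1808333} + 60533\right) = 1411 + \frac{109464656913}{1808333} = \frac{112016214776}{1808333}$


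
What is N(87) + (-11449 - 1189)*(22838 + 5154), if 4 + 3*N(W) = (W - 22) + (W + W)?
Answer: -1061288453/3 ≈ -3.5376e+8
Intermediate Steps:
N(W) = -26/3 + W (N(W) = -4/3 + ((W - 22) + (W + W))/3 = -4/3 + ((-22 + W) + 2*W)/3 = -4/3 + (-22 + 3*W)/3 = -4/3 + (-22/3 + W) = -26/3 + W)
N(87) + (-11449 - 1189)*(22838 + 5154) = (-26/3 + 87) + (-11449 - 1189)*(22838 + 5154) = 235/3 - 12638*27992 = 235/3 - 353762896 = -1061288453/3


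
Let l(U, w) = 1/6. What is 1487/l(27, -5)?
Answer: 8922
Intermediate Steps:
l(U, w) = 1/6
1487/l(27, -5) = 1487/(1/6) = 1487*6 = 8922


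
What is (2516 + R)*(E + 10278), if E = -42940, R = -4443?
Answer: 62939674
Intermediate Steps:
(2516 + R)*(E + 10278) = (2516 - 4443)*(-42940 + 10278) = -1927*(-32662) = 62939674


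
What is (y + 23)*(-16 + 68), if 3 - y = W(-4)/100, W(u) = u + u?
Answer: 33904/25 ≈ 1356.2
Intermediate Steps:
W(u) = 2*u
y = 77/25 (y = 3 - 2*(-4)/100 = 3 - (-8)/100 = 3 - 1*(-2/25) = 3 + 2/25 = 77/25 ≈ 3.0800)
(y + 23)*(-16 + 68) = (77/25 + 23)*(-16 + 68) = (652/25)*52 = 33904/25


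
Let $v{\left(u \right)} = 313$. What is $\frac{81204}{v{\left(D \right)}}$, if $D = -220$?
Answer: $\frac{81204}{313} \approx 259.44$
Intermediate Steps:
$\frac{81204}{v{\left(D \right)}} = \frac{81204}{313}$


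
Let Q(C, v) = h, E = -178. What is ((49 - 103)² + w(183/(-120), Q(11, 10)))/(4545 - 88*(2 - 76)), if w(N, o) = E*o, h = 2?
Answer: 2560/11057 ≈ 0.23153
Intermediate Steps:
Q(C, v) = 2
w(N, o) = -178*o
((49 - 103)² + w(183/(-120), Q(11, 10)))/(4545 - 88*(2 - 76)) = ((49 - 103)² - 178*2)/(4545 - 88*(2 - 76)) = ((-54)² - 356)/(4545 - 88*(-74)) = (2916 - 356)/(4545 + 6512) = 2560/11057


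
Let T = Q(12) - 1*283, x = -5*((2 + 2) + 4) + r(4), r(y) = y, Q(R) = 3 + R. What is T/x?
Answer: 67/9 ≈ 7.4444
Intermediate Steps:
x = -36 (x = -5*((2 + 2) + 4) + 4 = -5*(4 + 4) + 4 = -5*8 + 4 = -40 + 4 = -36)
T = -268 (T = (3 + 12) - 1*283 = 15 - 283 = -268)
T/x = -268/(-36) = -268*(-1/36) = 67/9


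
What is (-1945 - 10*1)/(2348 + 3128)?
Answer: -1955/5476 ≈ -0.35701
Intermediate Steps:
(-1945 - 10*1)/(2348 + 3128) = (-1945 - 10)/5476 = -1955*1/5476 = -1955/5476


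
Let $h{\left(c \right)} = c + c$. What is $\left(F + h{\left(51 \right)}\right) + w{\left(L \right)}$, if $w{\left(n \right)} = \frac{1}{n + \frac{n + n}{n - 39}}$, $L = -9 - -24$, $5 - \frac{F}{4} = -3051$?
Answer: $\frac{677934}{55} \approx 12326.0$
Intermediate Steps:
$F = 12224$ ($F = 20 - -12204 = 20 + 12204 = 12224$)
$h{\left(c \right)} = 2 c$
$L = 15$ ($L = -9 + 24 = 15$)
$w{\left(n \right)} = \frac{1}{n + \frac{2 n}{-39 + n}}$
$\left(F + h{\left(51 \right)}\right) + w{\left(L \right)} = \left(12224 + 2 \cdot 51\right) + \frac{-39 + 15}{15 \left(-37 + 15\right)} = \left(12224 + 102\right) + \frac{1}{15} \frac{1}{-22} \left(-24\right) = 12326 + \frac{1}{15} \left(- \frac{1}{22}\right) \left(-24\right) = 12326 + \frac{4}{55} = \frac{677934}{55}$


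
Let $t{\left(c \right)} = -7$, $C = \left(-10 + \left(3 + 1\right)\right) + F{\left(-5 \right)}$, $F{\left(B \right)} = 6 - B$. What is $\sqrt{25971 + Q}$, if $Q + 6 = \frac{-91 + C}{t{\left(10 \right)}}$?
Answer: $\frac{\sqrt{1272887}}{7} \approx 161.17$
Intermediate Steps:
$C = 5$ ($C = \left(-10 + \left(3 + 1\right)\right) + \left(6 - -5\right) = \left(-10 + 4\right) + \left(6 + 5\right) = -6 + 11 = 5$)
$Q = \frac{44}{7}$ ($Q = -6 + \frac{-91 + 5}{-7} = -6 - - \frac{86}{7} = -6 + \frac{86}{7} = \frac{44}{7} \approx 6.2857$)
$\sqrt{25971 + Q} = \sqrt{25971 + \frac{44}{7}} = \sqrt{\frac{181841}{7}} = \frac{\sqrt{1272887}}{7}$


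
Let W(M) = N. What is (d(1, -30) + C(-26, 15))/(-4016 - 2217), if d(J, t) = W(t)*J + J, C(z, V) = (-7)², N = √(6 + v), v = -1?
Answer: -50/6233 - √5/6233 ≈ -0.0083806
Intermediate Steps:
N = √5 (N = √(6 - 1) = √5 ≈ 2.2361)
W(M) = √5
C(z, V) = 49
d(J, t) = J + J*√5 (d(J, t) = √5*J + J = J*√5 + J = J + J*√5)
(d(1, -30) + C(-26, 15))/(-4016 - 2217) = (1*(1 + √5) + 49)/(-4016 - 2217) = ((1 + √5) + 49)/(-6233) = (50 + √5)*(-1/6233) = -50/6233 - √5/6233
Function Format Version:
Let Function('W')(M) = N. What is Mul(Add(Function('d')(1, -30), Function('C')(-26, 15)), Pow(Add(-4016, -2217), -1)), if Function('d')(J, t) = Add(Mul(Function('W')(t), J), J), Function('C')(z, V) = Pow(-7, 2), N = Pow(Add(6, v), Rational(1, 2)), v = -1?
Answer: Add(Rational(-50, 6233), Mul(Rational(-1, 6233), Pow(5, Rational(1, 2)))) ≈ -0.0083806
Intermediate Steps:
N = Pow(5, Rational(1, 2)) (N = Pow(Add(6, -1), Rational(1, 2)) = Pow(5, Rational(1, 2)) ≈ 2.2361)
Function('W')(M) = Pow(5, Rational(1, 2))
Function('C')(z, V) = 49
Function('d')(J, t) = Add(J, Mul(J, Pow(5, Rational(1, 2)))) (Function('d')(J, t) = Add(Mul(Pow(5, Rational(1, 2)), J), J) = Add(Mul(J, Pow(5, Rational(1, 2))), J) = Add(J, Mul(J, Pow(5, Rational(1, 2)))))
Mul(Add(Function('d')(1, -30), Function('C')(-26, 15)), Pow(Add(-4016, -2217), -1)) = Mul(Add(Mul(1, Add(1, Pow(5, Rational(1, 2)))), 49), Pow(Add(-4016, -2217), -1)) = Mul(Add(Add(1, Pow(5, Rational(1, 2))), 49), Pow(-6233, -1)) = Mul(Add(50, Pow(5, Rational(1, 2))), Rational(-1, 6233)) = Add(Rational(-50, 6233), Mul(Rational(-1, 6233), Pow(5, Rational(1, 2))))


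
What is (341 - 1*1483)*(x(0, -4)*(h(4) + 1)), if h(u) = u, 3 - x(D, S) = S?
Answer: -39970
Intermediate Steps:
x(D, S) = 3 - S
(341 - 1*1483)*(x(0, -4)*(h(4) + 1)) = (341 - 1*1483)*((3 - 1*(-4))*(4 + 1)) = (341 - 1483)*((3 + 4)*5) = -7994*5 = -1142*35 = -39970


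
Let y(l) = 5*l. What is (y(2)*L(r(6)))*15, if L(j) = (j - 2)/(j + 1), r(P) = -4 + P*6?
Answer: 1500/11 ≈ 136.36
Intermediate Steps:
r(P) = -4 + 6*P
L(j) = (-2 + j)/(1 + j)
(y(2)*L(r(6)))*15 = ((5*2)*((-2 + (-4 + 6*6))/(1 + (-4 + 6*6))))*15 = (10*((-2 + (-4 + 36))/(1 + (-4 + 36))))*15 = (10*((-2 + 32)/(1 + 32)))*15 = (10*(30/33))*15 = (10*((1/33)*30))*15 = (10*(10/11))*15 = (100/11)*15 = 1500/11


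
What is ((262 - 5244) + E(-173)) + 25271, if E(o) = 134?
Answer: 20423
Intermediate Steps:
((262 - 5244) + E(-173)) + 25271 = ((262 - 5244) + 134) + 25271 = (-4982 + 134) + 25271 = -4848 + 25271 = 20423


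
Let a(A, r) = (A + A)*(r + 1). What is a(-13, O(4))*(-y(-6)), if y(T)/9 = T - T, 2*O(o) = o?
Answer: 0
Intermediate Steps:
O(o) = o/2
a(A, r) = 2*A*(1 + r) (a(A, r) = (2*A)*(1 + r) = 2*A*(1 + r))
y(T) = 0 (y(T) = 9*(T - T) = 9*0 = 0)
a(-13, O(4))*(-y(-6)) = (2*(-13)*(1 + (½)*4))*(-1*0) = (2*(-13)*(1 + 2))*0 = (2*(-13)*3)*0 = -78*0 = 0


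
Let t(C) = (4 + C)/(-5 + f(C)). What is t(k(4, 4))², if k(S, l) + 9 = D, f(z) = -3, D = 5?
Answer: 0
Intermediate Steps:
k(S, l) = -4 (k(S, l) = -9 + 5 = -4)
t(C) = -½ - C/8 (t(C) = (4 + C)/(-5 - 3) = (4 + C)/(-8) = (4 + C)*(-⅛) = -½ - C/8)
t(k(4, 4))² = (-½ - ⅛*(-4))² = (-½ + ½)² = 0² = 0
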